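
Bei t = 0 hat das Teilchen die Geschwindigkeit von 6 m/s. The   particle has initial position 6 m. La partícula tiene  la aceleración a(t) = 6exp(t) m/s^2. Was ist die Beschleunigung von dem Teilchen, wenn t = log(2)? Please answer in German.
Wir haben die Beschleunigung a(t) = 6·exp(t). Durch Einsetzen von t = log(2): a(log(2)) = 12.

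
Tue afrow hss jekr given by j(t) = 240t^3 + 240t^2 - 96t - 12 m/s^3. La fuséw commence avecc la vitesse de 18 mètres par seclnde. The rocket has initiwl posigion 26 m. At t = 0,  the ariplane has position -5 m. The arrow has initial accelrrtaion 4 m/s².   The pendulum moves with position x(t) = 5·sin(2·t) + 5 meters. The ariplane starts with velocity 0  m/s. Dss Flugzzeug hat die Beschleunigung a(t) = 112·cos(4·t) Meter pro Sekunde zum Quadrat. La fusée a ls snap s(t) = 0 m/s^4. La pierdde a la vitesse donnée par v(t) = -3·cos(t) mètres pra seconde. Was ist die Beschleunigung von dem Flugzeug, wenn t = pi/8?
Mit a(t) = 112·cos(4·t) und Einsetzen von t = pi/8, finden wir a = 0.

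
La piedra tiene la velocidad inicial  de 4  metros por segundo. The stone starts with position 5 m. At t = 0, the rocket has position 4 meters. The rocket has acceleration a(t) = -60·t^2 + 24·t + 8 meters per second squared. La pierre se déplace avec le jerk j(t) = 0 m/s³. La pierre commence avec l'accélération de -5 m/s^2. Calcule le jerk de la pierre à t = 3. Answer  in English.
We have jerk j(t) = 0. Substituting t = 3: j(3) = 0.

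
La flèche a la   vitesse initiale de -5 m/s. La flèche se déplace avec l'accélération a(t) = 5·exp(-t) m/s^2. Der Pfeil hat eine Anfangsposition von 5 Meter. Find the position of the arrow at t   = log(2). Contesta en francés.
Nous devons intégrer notre équation de l'accélération a(t) = 5·exp(-t) 2 fois. En prenant ∫a(t)dt et en appliquant v(0) = -5, nous trouvons v(t) = -5·exp(-t). En prenant ∫v(t)dt et en appliquant x(0) = 5, nous trouvons x(t) = 5·exp(-t). De l'équation de la position x(t) = 5·exp(-t), nous substituons t = log(2) pour obtenir x = 5/2.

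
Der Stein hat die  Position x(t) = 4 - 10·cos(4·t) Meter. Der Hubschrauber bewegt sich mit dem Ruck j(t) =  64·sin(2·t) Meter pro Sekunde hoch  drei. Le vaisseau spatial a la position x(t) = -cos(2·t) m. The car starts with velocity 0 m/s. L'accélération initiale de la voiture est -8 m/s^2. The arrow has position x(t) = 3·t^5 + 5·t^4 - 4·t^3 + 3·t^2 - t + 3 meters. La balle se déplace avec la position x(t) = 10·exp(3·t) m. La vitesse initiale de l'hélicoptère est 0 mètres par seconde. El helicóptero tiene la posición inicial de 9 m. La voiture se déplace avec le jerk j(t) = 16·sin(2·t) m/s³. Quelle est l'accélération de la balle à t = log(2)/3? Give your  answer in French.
En partant de la position x(t) = 10·exp(3·t), nous prenons 2 dérivées. En prenant d/dt de x(t), nous trouvons v(t) = 30·exp(3·t). En dérivant la vitesse, nous obtenons l'accélération: a(t) = 90·exp(3·t). En utilisant a(t) = 90·exp(3·t) et en substituant t = log(2)/3, nous trouvons a = 180.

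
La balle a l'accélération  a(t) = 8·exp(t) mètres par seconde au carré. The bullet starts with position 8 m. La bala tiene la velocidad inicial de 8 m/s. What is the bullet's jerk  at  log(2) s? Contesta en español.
Partiendo de la aceleración a(t) = 8·exp(t), tomamos 1 derivada. Tomando d/dt de a(t), encontramos j(t) = 8·exp(t). De la ecuación de la sacudida j(t) = 8·exp(t), sustituimos t = log(2) para obtener j = 16.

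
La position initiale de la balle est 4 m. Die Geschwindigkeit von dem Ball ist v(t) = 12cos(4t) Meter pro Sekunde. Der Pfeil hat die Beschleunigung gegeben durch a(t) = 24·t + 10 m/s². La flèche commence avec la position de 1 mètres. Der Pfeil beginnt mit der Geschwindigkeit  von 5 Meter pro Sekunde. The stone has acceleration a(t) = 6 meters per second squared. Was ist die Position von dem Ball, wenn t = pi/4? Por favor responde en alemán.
Wir müssen die Stammfunktion unserer Gleichung für die Geschwindigkeit v(t) = 12·cos(4·t) 1-mal finden. Das Integral von der Geschwindigkeit, mit x(0) = 4, ergibt die Position: x(t) = 3·sin(4·t) + 4. Mit x(t) = 3·sin(4·t) + 4 und Einsetzen von t = pi/4, finden wir x = 4.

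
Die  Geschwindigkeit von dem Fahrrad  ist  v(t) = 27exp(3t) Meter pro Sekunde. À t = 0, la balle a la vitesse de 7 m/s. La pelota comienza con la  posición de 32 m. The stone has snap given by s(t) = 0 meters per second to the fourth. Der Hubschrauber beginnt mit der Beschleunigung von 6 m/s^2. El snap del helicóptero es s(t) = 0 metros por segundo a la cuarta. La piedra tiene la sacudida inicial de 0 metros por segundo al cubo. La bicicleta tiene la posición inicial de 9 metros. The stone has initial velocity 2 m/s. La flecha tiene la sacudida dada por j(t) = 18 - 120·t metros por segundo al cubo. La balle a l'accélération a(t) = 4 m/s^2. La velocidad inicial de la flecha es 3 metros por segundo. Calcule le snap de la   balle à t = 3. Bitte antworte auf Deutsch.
Um dies zu lösen, müssen wir 2 Ableitungen unserer Gleichung für die Beschleunigung a(t) = 4 nehmen. Durch Ableiten von der Beschleunigung erhalten wir den Ruck: j(t) = 0. Durch Ableiten von dem Ruck erhalten wir den Snap: s(t) = 0. Mit s(t) = 0 und Einsetzen von t = 3, finden wir s = 0.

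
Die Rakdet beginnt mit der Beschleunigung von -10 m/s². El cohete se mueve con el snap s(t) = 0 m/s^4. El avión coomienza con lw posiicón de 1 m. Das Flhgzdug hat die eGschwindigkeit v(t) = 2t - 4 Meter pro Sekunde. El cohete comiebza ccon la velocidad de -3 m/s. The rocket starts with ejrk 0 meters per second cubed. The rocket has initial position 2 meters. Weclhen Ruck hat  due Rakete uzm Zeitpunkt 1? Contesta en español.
Debemos encontrar la integral de nuestra ecuación del snap s(t) = 0 1 vez. Integrando el snap y usando la condición inicial j(0) = 0, obtenemos j(t) = 0. Usando j(t) = 0 y sustituyendo t = 1, encontramos j = 0.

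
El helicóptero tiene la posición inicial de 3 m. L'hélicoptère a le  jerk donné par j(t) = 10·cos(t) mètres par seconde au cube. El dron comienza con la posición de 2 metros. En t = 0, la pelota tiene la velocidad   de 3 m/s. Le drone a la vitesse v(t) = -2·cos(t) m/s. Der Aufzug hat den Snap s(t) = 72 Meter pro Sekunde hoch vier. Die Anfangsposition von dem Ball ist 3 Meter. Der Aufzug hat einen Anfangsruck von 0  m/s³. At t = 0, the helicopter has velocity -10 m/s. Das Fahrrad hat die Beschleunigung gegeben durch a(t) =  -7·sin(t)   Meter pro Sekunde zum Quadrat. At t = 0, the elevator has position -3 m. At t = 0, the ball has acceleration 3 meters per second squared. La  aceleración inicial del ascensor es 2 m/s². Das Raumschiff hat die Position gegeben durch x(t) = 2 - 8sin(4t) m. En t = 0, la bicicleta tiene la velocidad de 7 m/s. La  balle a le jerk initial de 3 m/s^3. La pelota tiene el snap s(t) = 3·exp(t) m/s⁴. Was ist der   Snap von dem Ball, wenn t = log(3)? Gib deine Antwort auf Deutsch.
Mit s(t) = 3·exp(t) und Einsetzen von t = log(3), finden wir s = 9.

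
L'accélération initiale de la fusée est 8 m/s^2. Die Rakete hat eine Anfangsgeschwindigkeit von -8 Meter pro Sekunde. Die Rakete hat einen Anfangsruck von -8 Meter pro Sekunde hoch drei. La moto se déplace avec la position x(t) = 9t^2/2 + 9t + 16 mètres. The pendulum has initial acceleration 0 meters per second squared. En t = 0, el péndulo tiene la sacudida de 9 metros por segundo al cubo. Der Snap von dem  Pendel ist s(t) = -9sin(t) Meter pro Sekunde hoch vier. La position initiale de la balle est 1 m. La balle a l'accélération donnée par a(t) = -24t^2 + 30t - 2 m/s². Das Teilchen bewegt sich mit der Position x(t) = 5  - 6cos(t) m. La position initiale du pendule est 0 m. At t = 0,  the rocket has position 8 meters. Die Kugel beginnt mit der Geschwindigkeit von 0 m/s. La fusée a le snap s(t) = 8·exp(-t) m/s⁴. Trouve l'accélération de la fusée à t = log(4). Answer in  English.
Starting from snap s(t) = 8·exp(-t), we take 2 antiderivatives. Finding the antiderivative of s(t) and using j(0) = -8: j(t) = -8·exp(-t). Finding the antiderivative of j(t) and using a(0) = 8: a(t) = 8·exp(-t). Using a(t) = 8·exp(-t) and substituting t = log(4), we find a = 2.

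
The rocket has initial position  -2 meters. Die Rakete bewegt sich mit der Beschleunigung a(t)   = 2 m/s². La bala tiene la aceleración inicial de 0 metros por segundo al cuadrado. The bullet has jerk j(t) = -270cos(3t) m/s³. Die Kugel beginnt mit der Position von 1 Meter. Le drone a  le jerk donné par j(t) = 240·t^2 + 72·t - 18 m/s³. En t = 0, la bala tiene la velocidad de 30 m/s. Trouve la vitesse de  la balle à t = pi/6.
Pour résoudre ceci, nous devons prendre 2 primitives de notre équation du jerk j(t) = -270·cos(3·t). En intégrant le jerk et en utilisant la condition initiale a(0) = 0, nous obtenons a(t) = -90·sin(3·t). L'intégrale de l'accélération, avec v(0) = 30, donne la vitesse: v(t) = 30·cos(3·t). Nous avons la vitesse v(t) = 30·cos(3·t). En substituant t = pi/6: v(pi/6) = 0.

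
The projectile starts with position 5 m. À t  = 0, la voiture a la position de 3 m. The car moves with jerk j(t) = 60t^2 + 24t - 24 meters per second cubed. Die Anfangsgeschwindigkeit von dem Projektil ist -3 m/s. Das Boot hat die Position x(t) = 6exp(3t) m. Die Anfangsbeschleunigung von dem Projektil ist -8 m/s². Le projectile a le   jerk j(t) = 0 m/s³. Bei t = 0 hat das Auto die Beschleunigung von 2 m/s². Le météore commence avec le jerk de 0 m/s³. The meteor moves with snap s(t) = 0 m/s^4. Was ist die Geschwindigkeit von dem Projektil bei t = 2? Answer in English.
We must find the integral of our jerk equation j(t) = 0 2 times. The antiderivative of jerk is acceleration. Using a(0) = -8, we get a(t) = -8. The antiderivative of acceleration, with v(0) = -3, gives velocity: v(t) = -8·t - 3. We have velocity v(t) = -8·t - 3. Substituting t = 2: v(2) = -19.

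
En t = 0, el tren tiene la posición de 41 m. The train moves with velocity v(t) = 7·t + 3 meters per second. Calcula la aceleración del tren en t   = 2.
Debemos derivar nuestra ecuación de la velocidad v(t) = 7·t + 3 1 vez. La derivada de la velocidad da la aceleración: a(t) = 7. Tenemos la aceleración a(t) = 7. Sustituyendo t = 2: a(2) = 7.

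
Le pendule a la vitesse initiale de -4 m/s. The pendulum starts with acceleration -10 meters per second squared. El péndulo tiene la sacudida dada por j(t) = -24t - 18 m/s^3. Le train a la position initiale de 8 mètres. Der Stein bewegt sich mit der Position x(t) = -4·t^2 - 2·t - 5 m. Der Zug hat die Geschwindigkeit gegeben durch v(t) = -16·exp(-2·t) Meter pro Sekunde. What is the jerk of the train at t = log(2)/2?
To solve this, we need to take 2 derivatives of our velocity equation v(t) = -16·exp(-2·t). Differentiating velocity, we get acceleration: a(t) = 32·exp(-2·t). Taking d/dt of a(t), we find j(t) = -64·exp(-2·t). From the given jerk equation j(t) = -64·exp(-2·t), we substitute t = log(2)/2 to get j = -32.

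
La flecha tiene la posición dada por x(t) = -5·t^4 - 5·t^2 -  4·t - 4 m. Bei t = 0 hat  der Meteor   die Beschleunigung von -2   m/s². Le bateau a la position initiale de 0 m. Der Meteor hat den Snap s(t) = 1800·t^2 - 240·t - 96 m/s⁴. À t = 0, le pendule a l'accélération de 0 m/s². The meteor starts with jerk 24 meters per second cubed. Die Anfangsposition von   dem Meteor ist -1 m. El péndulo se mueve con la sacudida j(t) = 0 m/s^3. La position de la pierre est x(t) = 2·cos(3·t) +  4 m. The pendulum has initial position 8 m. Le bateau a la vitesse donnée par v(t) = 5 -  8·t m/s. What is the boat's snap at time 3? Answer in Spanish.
Debemos derivar nuestra ecuación de la velocidad v(t) = 5 - 8·t 3 veces. Derivando la velocidad, obtenemos la aceleración: a(t) = -8. Tomando d/dt de a(t), encontramos j(t) = 0. Tomando d/dt de j(t), encontramos s(t) = 0. Usando s(t) = 0 y sustituyendo t = 3, encontramos s = 0.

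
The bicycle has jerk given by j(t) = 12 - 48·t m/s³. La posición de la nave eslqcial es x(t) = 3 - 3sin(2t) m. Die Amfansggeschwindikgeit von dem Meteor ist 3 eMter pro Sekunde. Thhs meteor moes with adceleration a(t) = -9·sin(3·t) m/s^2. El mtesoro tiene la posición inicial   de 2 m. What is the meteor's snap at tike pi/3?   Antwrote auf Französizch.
En partant de l'accélération a(t) = -9·sin(3·t), nous prenons 2 dérivées. La dérivée de l'accélération donne le jerk: j(t) = -27·cos(3·t). La dérivée du jerk donne le snap: s(t) = 81·sin(3·t). En utilisant s(t) = 81·sin(3·t) et en substituant t = pi/3, nous trouvons s = 0.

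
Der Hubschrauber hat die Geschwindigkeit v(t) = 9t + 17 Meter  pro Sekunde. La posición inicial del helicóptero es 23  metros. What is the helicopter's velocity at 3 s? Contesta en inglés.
From the given velocity equation v(t) = 9·t + 17, we substitute t = 3 to get v = 44.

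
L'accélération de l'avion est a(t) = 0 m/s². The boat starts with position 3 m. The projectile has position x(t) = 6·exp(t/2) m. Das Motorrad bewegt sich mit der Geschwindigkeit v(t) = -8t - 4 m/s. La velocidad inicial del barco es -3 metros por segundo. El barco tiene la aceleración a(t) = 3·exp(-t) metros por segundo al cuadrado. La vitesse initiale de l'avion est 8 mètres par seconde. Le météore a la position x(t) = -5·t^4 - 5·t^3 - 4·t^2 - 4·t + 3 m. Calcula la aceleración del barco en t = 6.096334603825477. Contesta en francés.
En utilisant a(t) = 3·exp(-t) et en substituant t = 6.096334603825477, nous trouvons a = 0.00675331140983613.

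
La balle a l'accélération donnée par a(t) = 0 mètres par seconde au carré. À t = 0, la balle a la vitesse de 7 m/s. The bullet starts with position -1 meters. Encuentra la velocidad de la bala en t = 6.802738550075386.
Para resolver esto, necesitamos tomar 1 antiderivada de nuestra ecuación de la aceleración a(t) = 0. Tomando ∫a(t)dt y aplicando v(0) = 7, encontramos v(t) = 7. Tenemos la velocidad v(t) = 7. Sustituyendo t = 6.802738550075386: v(6.802738550075386) = 7.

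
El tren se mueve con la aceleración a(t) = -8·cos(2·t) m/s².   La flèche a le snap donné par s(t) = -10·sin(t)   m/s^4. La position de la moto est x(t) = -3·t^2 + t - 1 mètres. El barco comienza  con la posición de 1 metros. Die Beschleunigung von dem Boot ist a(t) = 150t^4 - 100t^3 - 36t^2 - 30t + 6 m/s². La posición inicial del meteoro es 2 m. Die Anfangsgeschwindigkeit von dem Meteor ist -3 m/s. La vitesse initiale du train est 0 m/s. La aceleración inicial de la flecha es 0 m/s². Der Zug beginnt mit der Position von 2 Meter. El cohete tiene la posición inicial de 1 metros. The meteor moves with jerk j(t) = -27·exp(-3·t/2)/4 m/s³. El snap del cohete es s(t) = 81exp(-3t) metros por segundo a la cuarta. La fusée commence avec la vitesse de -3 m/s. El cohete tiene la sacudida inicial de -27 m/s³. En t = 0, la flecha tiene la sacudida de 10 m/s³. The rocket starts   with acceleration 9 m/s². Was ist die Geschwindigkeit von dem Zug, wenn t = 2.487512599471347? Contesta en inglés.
To solve this, we need to take 1 antiderivative of our acceleration equation a(t) = -8·cos(2·t). Finding the integral of a(t) and using v(0) = 0: v(t) = -4·sin(2·t). We have velocity v(t) = -4·sin(2·t). Substituting t = 2.487512599471347: v(2.487512599471347) = 3.86283560145767.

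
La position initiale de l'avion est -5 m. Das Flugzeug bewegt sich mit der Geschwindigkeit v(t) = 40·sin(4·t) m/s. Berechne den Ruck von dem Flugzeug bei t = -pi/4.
Wir müssen unsere Gleichung für die Geschwindigkeit v(t) = 40·sin(4·t) 2-mal ableiten. Mit d/dt von v(t) finden wir a(t) = 160·cos(4·t). Durch Ableiten von der Beschleunigung erhalten wir den Ruck: j(t) = -640·sin(4·t). Mit j(t) = -640·sin(4·t) und Einsetzen von t = -pi/4, finden wir j = 0.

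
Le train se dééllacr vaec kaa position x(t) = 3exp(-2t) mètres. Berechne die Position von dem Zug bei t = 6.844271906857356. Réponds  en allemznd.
Aus der Gleichung für die Position x(t) = 3·exp(-2·t), setzen wir t = 6.844271906857356 ein und erhalten x = 0.00000340613777779304.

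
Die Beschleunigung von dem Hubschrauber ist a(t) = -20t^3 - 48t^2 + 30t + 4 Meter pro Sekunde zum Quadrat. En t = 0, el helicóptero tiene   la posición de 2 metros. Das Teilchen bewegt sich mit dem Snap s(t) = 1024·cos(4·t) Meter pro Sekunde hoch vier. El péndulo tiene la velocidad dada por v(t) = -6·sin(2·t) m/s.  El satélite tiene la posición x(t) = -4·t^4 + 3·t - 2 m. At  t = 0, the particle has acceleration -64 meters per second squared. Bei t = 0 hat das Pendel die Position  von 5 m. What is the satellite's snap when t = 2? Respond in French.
En partant de la position x(t) = -4·t^4 + 3·t - 2, nous prenons 4 dérivées. En prenant d/dt de x(t), nous trouvons v(t) = 3 - 16·t^3. La dérivée de la vitesse donne l'accélération: a(t) = -48·t^2. La dérivée de l'accélération donne le jerk: j(t) = -96·t. En prenant d/dt de j(t), nous trouvons s(t) = -96. De l'équation du snap s(t) = -96, nous substituons t = 2 pour obtenir s = -96.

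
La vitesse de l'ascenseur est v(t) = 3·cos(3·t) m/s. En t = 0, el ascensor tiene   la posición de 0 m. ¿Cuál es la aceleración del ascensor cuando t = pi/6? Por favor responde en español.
Para resolver esto, necesitamos tomar 1 derivada de nuestra ecuación de la velocidad v(t) = 3·cos(3·t). La derivada de la velocidad da la aceleración: a(t) = -9·sin(3·t). Usando a(t) = -9·sin(3·t) y sustituyendo t = pi/6, encontramos a = -9.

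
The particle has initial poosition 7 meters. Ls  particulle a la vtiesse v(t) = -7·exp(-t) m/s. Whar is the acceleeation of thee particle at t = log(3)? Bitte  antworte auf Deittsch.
Ausgehend von der Geschwindigkeit v(t) = -7·exp(-t), nehmen wir 1 Ableitung. Die Ableitung von der Geschwindigkeit ergibt die Beschleunigung: a(t) = 7·exp(-t). Aus der Gleichung für die Beschleunigung a(t) = 7·exp(-t), setzen wir t = log(3) ein und erhalten a = 7/3.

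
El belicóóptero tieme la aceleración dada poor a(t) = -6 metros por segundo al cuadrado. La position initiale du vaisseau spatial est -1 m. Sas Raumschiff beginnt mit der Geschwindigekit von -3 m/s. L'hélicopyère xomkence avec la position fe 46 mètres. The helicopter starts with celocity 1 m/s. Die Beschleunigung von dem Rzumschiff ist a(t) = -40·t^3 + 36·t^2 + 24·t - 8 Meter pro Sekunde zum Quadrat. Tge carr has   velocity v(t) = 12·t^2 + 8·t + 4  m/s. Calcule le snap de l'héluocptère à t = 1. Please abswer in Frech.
Nous devons dériver notre équation de l'accélération a(t) = -6 2 fois. En prenant d/dt de a(t), nous trouvons j(t) = 0. En prenant d/dt de j(t), nous trouvons s(t) = 0. Nous avons le snap s(t) = 0. En substituant t = 1: s(1) = 0.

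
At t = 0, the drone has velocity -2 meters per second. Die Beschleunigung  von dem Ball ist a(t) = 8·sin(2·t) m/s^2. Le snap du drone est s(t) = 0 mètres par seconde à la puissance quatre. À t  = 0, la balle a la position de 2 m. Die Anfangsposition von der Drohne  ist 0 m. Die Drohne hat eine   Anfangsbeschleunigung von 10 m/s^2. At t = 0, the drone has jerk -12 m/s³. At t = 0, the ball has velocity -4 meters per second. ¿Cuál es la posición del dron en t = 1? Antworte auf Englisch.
We must find the integral of our snap equation s(t) = 0 4 times. The antiderivative of snap, with j(0) = -12, gives jerk: j(t) = -12. Taking ∫j(t)dt and applying a(0) = 10, we find a(t) = 10 - 12·t. Integrating acceleration and using the initial condition v(0) = -2, we get v(t) = -6·t^2 + 10·t - 2. The antiderivative of velocity is position. Using x(0) = 0, we get x(t) = -2·t^3 + 5·t^2 - 2·t. Using x(t) = -2·t^3 + 5·t^2 - 2·t and substituting t = 1, we find x = 1.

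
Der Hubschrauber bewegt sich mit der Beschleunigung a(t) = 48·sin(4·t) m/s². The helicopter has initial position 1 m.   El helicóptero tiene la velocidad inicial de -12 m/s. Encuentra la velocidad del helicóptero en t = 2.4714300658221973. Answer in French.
Nous devons trouver l'intégrale de notre équation de l'accélération a(t) = 48·sin(4·t) 1 fois. En prenant ∫a(t)dt et en appliquant v(0) = -12, nous trouvons v(t) = -12·cos(4·t). En utilisant v(t) = -12·cos(4·t) et en substituant t = 2.4714300658221973, nous trouvons v = 10.7476051962003.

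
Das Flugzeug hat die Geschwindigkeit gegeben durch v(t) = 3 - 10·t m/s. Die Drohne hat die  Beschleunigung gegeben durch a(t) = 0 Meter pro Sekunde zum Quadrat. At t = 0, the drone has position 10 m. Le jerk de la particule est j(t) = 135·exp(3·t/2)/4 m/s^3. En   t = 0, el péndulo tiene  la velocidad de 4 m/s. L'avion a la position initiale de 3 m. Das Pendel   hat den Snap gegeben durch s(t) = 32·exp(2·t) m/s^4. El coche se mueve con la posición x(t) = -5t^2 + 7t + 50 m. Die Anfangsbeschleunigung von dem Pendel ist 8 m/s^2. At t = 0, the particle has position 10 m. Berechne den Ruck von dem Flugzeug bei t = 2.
Um dies zu lösen, müssen wir 2 Ableitungen unserer Gleichung für die Geschwindigkeit v(t) = 3 - 10·t nehmen. Die Ableitung von der Geschwindigkeit ergibt die Beschleunigung: a(t) = -10. Durch Ableiten von der Beschleunigung erhalten wir den Ruck: j(t) = 0. Wir haben den Ruck j(t) = 0. Durch Einsetzen von t = 2: j(2) = 0.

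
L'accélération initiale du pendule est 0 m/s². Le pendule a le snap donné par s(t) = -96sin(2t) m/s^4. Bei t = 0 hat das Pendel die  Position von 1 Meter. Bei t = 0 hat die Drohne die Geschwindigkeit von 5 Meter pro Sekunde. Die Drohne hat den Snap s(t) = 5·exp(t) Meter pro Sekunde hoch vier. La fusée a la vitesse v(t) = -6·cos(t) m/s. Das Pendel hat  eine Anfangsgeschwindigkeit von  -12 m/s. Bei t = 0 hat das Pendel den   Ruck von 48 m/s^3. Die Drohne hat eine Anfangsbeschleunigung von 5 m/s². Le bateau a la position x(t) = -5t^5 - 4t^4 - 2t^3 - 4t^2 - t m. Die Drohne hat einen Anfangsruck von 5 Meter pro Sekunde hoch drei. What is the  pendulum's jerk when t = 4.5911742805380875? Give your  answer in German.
Ausgehend von dem Snap s(t) = -96·sin(2·t), nehmen wir 1 Integral. Mit ∫s(t)dt und Anwendung von j(0) = 48, finden wir j(t) = 48·cos(2·t). Mit j(t) = 48·cos(2·t) und Einsetzen von t = 4.5911742805380875, finden wir j = -46.5963664475386.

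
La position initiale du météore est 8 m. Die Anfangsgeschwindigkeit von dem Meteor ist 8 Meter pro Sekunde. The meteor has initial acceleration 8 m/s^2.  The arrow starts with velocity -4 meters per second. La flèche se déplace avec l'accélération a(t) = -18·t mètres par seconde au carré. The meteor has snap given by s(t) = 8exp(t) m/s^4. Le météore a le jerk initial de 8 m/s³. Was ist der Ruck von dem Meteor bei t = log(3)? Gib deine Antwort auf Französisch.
En partant du snap s(t) = 8·exp(t), nous prenons 1 intégrale. En intégrant le snap et en utilisant la condition initiale j(0) = 8, nous obtenons j(t) = 8·exp(t). De l'équation du jerk j(t) = 8·exp(t), nous substituons t = log(3) pour obtenir j = 24.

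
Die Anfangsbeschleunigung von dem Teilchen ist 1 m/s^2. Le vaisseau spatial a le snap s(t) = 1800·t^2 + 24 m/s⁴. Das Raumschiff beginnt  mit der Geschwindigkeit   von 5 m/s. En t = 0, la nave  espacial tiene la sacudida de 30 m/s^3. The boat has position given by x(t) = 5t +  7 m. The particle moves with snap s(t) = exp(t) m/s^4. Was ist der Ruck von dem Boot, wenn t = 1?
Wir müssen unsere Gleichung für die Position x(t) = 5·t + 7 3-mal ableiten. Mit d/dt von x(t) finden wir v(t) = 5. Durch Ableiten von der Geschwindigkeit erhalten wir die Beschleunigung: a(t) = 0. Die Ableitung von der Beschleunigung ergibt den Ruck: j(t) = 0. Aus der Gleichung für den Ruck j(t) = 0, setzen wir t = 1 ein und erhalten j = 0.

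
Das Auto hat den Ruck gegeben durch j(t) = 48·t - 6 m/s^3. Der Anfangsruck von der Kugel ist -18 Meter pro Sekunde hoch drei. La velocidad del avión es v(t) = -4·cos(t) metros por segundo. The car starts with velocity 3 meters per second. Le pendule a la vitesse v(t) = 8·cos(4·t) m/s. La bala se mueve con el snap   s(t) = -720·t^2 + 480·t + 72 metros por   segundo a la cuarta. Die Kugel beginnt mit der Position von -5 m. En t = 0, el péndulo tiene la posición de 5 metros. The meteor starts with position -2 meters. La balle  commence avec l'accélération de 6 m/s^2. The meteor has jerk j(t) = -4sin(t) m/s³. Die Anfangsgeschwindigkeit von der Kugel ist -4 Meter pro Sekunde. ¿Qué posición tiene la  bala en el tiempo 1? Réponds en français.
Pour résoudre ceci, nous devons prendre 4 intégrales de notre équation du snap s(t) = -720·t^2 + 480·t + 72. En intégrant le snap et en utilisant la condition initiale j(0) = -18, nous obtenons j(t) = -240·t^3 + 240·t^2 + 72·t - 18. La primitive du jerk est l'accélération. En utilisant a(0) = 6, nous obtenons a(t) = -60·t^4 + 80·t^3 + 36·t^2 - 18·t + 6. En prenant ∫a(t)dt et en appliquant v(0) = -4, nous trouvons v(t) = -12·t^5 + 20·t^4 + 12·t^3 - 9·t^2 + 6·t - 4. En prenant ∫v(t)dt et en appliquant x(0) = -5, nous trouvons x(t) = -2·t^6 + 4·t^5 + 3·t^4 - 3·t^3 + 3·t^2 - 4·t - 5. En utilisant x(t) = -2·t^6 + 4·t^5 + 3·t^4 - 3·t^3 + 3·t^2 - 4·t - 5 et en substituant t = 1, nous trouvons x = -4.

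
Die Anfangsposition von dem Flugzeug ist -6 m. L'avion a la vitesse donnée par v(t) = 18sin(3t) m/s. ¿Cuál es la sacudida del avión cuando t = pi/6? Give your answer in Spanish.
Para resolver esto, necesitamos tomar 2 derivadas de nuestra ecuación de la velocidad v(t) = 18·sin(3·t). Tomando d/dt de v(t), encontramos a(t) = 54·cos(3·t). Derivando la aceleración, obtenemos la sacudida: j(t) = -162·sin(3·t). Usando j(t) = -162·sin(3·t) y sustituyendo t = pi/6, encontramos j = -162.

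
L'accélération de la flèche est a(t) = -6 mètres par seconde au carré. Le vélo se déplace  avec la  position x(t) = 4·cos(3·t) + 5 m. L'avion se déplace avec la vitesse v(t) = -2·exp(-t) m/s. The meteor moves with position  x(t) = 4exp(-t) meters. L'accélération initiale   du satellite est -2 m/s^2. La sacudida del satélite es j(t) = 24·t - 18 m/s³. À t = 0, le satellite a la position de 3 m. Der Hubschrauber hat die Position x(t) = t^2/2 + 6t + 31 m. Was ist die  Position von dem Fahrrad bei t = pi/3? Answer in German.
Aus der Gleichung für die Position x(t) = 4·cos(3·t) + 5, setzen wir t = pi/3 ein und erhalten x = 1.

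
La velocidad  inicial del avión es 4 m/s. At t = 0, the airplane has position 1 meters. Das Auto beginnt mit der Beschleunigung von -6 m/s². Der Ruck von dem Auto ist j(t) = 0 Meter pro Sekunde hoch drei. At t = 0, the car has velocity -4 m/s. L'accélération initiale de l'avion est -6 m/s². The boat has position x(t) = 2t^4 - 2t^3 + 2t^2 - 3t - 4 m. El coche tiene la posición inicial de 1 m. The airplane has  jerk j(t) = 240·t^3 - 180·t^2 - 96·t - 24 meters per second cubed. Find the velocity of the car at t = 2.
To solve this, we need to take 2 antiderivatives of our jerk equation j(t) = 0. The antiderivative of jerk is acceleration. Using a(0) = -6, we get a(t) = -6. The antiderivative of acceleration is velocity. Using v(0) = -4, we get v(t) = -6·t - 4. Using v(t) = -6·t - 4 and substituting t = 2, we find v = -16.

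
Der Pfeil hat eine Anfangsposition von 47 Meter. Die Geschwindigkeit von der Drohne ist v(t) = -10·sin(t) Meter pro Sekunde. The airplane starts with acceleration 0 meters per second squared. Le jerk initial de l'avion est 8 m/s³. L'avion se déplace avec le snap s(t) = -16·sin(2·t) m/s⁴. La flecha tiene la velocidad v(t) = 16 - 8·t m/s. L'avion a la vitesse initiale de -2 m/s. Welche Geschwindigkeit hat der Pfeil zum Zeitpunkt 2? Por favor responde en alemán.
Wir haben die Geschwindigkeit v(t) = 16 - 8·t. Durch Einsetzen von t = 2: v(2) = 0.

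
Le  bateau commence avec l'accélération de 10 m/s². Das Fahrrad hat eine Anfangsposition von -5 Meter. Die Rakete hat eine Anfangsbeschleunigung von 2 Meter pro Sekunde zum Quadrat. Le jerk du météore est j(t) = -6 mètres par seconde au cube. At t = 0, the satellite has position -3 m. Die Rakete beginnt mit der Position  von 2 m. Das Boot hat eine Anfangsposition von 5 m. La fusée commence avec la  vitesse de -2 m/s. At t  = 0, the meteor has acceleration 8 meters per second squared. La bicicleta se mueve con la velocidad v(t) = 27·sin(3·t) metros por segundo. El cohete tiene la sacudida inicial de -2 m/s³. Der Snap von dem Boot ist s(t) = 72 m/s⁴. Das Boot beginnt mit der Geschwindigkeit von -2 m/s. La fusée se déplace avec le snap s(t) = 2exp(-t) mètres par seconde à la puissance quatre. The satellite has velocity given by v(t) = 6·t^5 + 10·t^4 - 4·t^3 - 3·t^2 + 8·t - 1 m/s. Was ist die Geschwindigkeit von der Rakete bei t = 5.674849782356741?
Um dies zu lösen, müssen wir 3 Integrale unserer Gleichung für den Snap s(t) = 2·exp(-t) finden. Durch Integration von dem Snap und Verwendung der Anfangsbedingung j(0) = -2, erhalten wir j(t) = -2·exp(-t). Das Integral von dem Ruck ist die Beschleunigung. Mit a(0) = 2 erhalten wir a(t) = 2·exp(-t). Durch Integration von der Beschleunigung und Verwendung der Anfangsbedingung v(0) = -2, erhalten wir v(t) = -2·exp(-t). Mit v(t) = -2·exp(-t) und Einsetzen von t = 5.674849782356741, finden wir v = -0.00686236872403040.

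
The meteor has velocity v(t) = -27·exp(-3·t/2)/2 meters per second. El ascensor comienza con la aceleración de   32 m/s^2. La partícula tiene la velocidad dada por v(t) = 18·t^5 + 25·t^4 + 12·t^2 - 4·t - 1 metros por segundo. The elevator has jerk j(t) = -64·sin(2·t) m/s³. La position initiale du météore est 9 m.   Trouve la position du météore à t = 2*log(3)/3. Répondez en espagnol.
Debemos encontrar la integral de nuestra ecuación de la velocidad v(t) = -27·exp(-3·t/2)/2 1 vez. La integral de la velocidad, con x(0) = 9, da la posición: x(t) = 9·exp(-3·t/2). Usando x(t) = 9·exp(-3·t/2) y sustituyendo t = 2*log(3)/3, encontramos x = 3.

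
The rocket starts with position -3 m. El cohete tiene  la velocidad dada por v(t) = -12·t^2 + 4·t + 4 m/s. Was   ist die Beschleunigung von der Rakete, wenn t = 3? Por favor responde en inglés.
To solve this, we need to take 1 derivative of our velocity equation v(t) = -12·t^2 + 4·t + 4. Differentiating velocity, we get acceleration: a(t) = 4 - 24·t. We have acceleration a(t) = 4 - 24·t. Substituting t = 3: a(3) = -68.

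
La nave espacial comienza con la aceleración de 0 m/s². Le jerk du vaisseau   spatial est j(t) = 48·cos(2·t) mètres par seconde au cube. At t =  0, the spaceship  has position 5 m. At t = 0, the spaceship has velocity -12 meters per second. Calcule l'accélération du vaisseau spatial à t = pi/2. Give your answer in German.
Um dies zu lösen, müssen wir 1 Integral unserer Gleichung für den Ruck j(t) = 48·cos(2·t) finden. Die Stammfunktion von dem Ruck ist die Beschleunigung. Mit a(0) = 0 erhalten wir a(t) = 24·sin(2·t). Aus der Gleichung für die Beschleunigung a(t) = 24·sin(2·t), setzen wir t = pi/2 ein und erhalten a = 0.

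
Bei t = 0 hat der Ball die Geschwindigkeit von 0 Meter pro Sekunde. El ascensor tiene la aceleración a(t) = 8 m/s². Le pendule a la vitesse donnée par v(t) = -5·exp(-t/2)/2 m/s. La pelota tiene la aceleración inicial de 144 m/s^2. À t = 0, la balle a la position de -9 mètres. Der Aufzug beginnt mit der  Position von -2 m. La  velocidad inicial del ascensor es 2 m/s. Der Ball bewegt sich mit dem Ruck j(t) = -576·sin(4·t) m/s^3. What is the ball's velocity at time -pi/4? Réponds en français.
Nous devons intégrer notre équation du jerk j(t) = -576·sin(4·t) 2 fois. La primitive du jerk, avec a(0) = 144, donne l'accélération: a(t) = 144·cos(4·t). La primitive de l'accélération est la vitesse. En utilisant v(0) = 0, nous obtenons v(t) = 36·sin(4·t). Nous avons la vitesse v(t) = 36·sin(4·t). En substituant t = -pi/4: v(-pi/4) = 0.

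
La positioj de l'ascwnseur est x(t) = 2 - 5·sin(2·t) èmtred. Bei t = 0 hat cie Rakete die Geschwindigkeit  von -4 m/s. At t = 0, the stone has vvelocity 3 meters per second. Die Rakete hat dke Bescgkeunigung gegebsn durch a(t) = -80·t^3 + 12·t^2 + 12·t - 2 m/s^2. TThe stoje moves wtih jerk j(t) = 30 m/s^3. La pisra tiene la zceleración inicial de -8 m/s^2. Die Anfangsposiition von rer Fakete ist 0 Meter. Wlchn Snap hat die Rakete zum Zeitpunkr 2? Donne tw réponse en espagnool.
Para resolver esto, necesitamos tomar 2 derivadas de nuestra ecuación de la aceleración a(t) = -80·t^3 + 12·t^2 + 12·t - 2. Tomando d/dt de a(t), encontramos j(t) = -240·t^2 + 24·t + 12. Derivando la sacudida, obtenemos el snap: s(t) = 24 - 480·t. Tenemos el snap s(t) = 24 - 480·t. Sustituyendo t = 2: s(2) = -936.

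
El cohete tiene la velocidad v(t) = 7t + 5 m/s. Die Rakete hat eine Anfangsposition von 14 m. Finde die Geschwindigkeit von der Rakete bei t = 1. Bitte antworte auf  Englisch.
We have velocity v(t) = 7·t + 5. Substituting t = 1: v(1) = 12.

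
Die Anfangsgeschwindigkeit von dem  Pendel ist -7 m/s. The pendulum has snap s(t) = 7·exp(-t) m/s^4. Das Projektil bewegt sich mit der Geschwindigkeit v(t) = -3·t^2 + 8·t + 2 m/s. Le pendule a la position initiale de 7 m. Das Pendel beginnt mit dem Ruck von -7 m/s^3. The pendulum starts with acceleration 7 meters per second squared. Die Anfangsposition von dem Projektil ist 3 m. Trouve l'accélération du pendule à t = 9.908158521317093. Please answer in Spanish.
Debemos encontrar la integral de nuestra ecuación del snap s(t) = 7·exp(-t) 2 veces. Tomando ∫s(t)dt y aplicando j(0) = -7, encontramos j(t) = -7·exp(-t). La integral de la sacudida es la aceleración. Usando a(0) = 7, obtenemos a(t) = 7·exp(-t). De la ecuación de la aceleración a(t) = 7·exp(-t), sustituimos t = 9.908158521317093 para obtener a = 0.000348368973129929.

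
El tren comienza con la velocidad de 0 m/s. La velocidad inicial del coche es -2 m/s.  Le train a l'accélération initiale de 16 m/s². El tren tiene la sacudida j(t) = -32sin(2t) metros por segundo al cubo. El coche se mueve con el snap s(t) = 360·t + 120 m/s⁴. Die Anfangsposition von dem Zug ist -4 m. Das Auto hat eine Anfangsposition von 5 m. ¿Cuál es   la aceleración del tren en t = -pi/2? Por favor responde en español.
Para resolver esto, necesitamos tomar 1 integral de nuestra ecuación de la sacudida j(t) = -32·sin(2·t). La antiderivada de la sacudida, con a(0) = 16, da la aceleración: a(t) = 16·cos(2·t). Usando a(t) = 16·cos(2·t) y sustituyendo t = -pi/2, encontramos a = -16.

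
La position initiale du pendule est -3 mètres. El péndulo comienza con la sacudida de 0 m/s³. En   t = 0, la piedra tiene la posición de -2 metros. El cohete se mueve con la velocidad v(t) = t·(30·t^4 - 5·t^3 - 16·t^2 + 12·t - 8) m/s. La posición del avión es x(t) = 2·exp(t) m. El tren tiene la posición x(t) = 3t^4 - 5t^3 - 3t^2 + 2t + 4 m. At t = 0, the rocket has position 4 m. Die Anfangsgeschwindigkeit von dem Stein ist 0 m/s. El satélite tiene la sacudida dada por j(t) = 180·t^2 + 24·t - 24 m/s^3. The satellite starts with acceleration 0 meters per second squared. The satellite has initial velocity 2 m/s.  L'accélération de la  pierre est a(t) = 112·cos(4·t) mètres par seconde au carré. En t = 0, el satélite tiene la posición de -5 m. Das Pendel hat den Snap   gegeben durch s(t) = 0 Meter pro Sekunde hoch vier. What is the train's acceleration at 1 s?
To solve this, we need to take 2 derivatives of our position equation x(t) = 3·t^4 - 5·t^3 - 3·t^2 + 2·t + 4. Differentiating position, we get velocity: v(t) = 12·t^3 - 15·t^2 - 6·t + 2. Taking d/dt of v(t), we find a(t) = 36·t^2 - 30·t - 6. Using a(t) = 36·t^2 - 30·t - 6 and substituting t = 1, we find a = 0.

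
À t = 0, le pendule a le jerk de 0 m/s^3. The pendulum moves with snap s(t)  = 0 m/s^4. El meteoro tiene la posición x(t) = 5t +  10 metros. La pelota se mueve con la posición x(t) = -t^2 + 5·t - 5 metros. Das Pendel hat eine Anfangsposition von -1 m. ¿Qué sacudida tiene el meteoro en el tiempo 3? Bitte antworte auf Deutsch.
Ausgehend von der Position x(t) = 5·t + 10, nehmen wir 3 Ableitungen. Durch Ableiten von der Position erhalten wir die Geschwindigkeit: v(t) = 5. Durch Ableiten von der Geschwindigkeit erhalten wir die Beschleunigung: a(t) = 0. Die Ableitung von der Beschleunigung ergibt den Ruck: j(t) = 0. Mit j(t) = 0 und Einsetzen von t = 3, finden wir j = 0.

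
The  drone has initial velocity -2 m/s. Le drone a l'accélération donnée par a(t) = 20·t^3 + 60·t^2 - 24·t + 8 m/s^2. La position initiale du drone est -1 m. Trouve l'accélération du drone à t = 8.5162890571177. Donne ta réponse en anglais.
Using a(t) = 20·t^3 + 60·t^2 - 24·t + 8 and substituting t = 8.5162890571177, we find a = 16508.4882899627.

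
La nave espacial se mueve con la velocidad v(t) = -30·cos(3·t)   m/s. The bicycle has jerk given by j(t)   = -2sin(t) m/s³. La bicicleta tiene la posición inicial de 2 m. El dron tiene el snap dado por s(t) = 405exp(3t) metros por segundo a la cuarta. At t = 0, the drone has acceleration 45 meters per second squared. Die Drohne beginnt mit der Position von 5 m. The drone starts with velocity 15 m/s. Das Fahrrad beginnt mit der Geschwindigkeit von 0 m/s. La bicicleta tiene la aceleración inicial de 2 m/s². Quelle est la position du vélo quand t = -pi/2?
Pour résoudre ceci, nous devons prendre 3 primitives de notre équation du jerk j(t) = -2·sin(t). En intégrant le jerk et en utilisant la condition initiale a(0) = 2, nous obtenons a(t) = 2·cos(t). En prenant ∫a(t)dt et en appliquant v(0) = 0, nous trouvons v(t) = 2·sin(t). La primitive de la vitesse est la position. En utilisant x(0) = 2, nous obtenons x(t) = 4 - 2·cos(t). En utilisant x(t) = 4 - 2·cos(t) et en substituant t = -pi/2, nous trouvons x = 4.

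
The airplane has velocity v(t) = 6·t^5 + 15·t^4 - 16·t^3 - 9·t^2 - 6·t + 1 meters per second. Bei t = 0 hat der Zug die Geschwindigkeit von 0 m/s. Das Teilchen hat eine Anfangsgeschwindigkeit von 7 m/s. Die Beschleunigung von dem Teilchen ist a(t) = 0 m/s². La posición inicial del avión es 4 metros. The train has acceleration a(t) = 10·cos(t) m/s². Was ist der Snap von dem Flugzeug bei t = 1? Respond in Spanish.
Debemos derivar nuestra ecuación de la velocidad v(t) = 6·t^5 + 15·t^4 - 16·t^3 - 9·t^2 - 6·t + 1 3 veces. Tomando d/dt de v(t), encontramos a(t) = 30·t^4 + 60·t^3 - 48·t^2 - 18·t - 6. Tomando d/dt de a(t), encontramos j(t) = 120·t^3 + 180·t^2 - 96·t - 18. La derivada de la sacudida da el snap: s(t) = 360·t^2 + 360·t - 96. Tenemos el snap s(t) = 360·t^2 + 360·t - 96. Sustituyendo t = 1: s(1) = 624.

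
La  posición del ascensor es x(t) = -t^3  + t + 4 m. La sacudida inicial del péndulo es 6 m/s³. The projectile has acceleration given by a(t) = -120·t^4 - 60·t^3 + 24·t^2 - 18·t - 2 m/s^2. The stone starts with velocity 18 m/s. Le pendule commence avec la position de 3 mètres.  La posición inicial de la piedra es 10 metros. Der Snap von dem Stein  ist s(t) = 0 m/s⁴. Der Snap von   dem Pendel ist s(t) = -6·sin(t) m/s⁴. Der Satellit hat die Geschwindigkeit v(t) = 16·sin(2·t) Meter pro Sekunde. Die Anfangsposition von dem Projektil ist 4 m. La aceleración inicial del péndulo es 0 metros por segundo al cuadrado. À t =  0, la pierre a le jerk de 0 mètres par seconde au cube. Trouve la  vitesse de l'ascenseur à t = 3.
En partant de la position x(t) = -t^3 + t + 4, nous prenons 1 dérivée. En prenant d/dt de x(t), nous trouvons v(t) = 1 - 3·t^2. De l'équation de la vitesse v(t) = 1 - 3·t^2, nous substituons t = 3 pour obtenir v = -26.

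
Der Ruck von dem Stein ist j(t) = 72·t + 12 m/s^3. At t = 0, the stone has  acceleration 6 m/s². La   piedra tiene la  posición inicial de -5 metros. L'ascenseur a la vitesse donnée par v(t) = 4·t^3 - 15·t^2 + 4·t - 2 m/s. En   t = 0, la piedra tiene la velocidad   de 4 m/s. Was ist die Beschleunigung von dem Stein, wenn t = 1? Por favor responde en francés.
Pour résoudre ceci, nous devons prendre 1 primitive de notre équation du jerk j(t) = 72·t + 12. En prenant ∫j(t)dt et en appliquant a(0) = 6, nous trouvons a(t) = 36·t^2 + 12·t + 6. Nous avons l'accélération a(t) = 36·t^2 + 12·t + 6. En substituant t = 1: a(1) = 54.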